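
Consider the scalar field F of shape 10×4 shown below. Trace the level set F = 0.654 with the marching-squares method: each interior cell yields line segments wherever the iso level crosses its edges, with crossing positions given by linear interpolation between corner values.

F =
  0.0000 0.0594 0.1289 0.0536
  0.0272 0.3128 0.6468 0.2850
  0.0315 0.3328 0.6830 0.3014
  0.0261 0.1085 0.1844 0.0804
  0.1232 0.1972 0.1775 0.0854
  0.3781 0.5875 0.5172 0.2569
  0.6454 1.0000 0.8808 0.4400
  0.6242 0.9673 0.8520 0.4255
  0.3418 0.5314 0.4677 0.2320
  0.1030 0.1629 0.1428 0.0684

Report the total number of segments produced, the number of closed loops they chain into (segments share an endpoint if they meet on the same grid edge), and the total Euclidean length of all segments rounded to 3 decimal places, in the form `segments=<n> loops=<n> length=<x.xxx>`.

segments=12 loops=2 length=9.804

cell (1,1): code 0100 → (1.199,2.000)–(2.000,1.917)
cell (1,2): code 1000 → (2.000,2.076)–(1.199,2.000)
cell (2,1): code 0010 → (2.000,1.917)–(2.058,2.000)
cell (2,2): code 0001 → (2.058,2.000)–(2.000,2.076)
cell (5,0): code 0100 → (5.161,1.000)–(6.000,0.024)
cell (5,1): code 1100 → (5.376,2.000)–(5.161,1.000)
cell (5,2): code 1000 → (6.000,2.515)–(5.376,2.000)
cell (6,0): code 0110 → (6.000,0.024)–(7.000,0.087)
cell (6,2): code 1001 → (7.000,2.464)–(6.000,2.515)
cell (7,0): code 0010 → (7.000,0.087)–(7.719,1.000)
cell (7,1): code 0011 → (7.719,1.000)–(7.515,2.000)
cell (7,2): code 0001 → (7.515,2.000)–(7.000,2.464)
total: 12 segments, chained into 2 closed loop(s), length Σ = 9.804453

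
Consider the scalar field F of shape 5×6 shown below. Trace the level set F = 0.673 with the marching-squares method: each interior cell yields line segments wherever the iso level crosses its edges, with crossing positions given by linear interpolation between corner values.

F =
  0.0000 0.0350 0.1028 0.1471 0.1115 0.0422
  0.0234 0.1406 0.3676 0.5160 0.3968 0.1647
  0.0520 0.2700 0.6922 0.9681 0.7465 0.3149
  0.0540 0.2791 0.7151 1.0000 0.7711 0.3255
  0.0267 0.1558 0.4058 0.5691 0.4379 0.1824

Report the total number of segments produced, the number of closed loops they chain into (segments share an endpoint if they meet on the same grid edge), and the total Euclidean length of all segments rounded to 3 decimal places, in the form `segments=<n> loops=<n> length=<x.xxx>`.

cell (1,1): code 0100 → (1.941,2.000)–(2.000,1.955)
cell (1,2): code 1100 → (1.347,3.000)–(1.941,2.000)
cell (1,3): code 1100 → (1.790,4.000)–(1.347,3.000)
cell (1,4): code 1000 → (2.000,4.170)–(1.790,4.000)
cell (2,1): code 0110 → (2.000,1.955)–(3.000,1.903)
cell (2,4): code 1001 → (3.000,4.220)–(2.000,4.170)
cell (3,1): code 0010 → (3.000,1.903)–(3.136,2.000)
cell (3,2): code 0011 → (3.136,2.000)–(3.759,3.000)
cell (3,3): code 0011 → (3.759,3.000)–(3.294,4.000)
cell (3,4): code 0001 → (3.294,4.000)–(3.000,4.220)
total: 10 segments, chained into 1 closed loop(s), length Σ = 7.419293

segments=10 loops=1 length=7.419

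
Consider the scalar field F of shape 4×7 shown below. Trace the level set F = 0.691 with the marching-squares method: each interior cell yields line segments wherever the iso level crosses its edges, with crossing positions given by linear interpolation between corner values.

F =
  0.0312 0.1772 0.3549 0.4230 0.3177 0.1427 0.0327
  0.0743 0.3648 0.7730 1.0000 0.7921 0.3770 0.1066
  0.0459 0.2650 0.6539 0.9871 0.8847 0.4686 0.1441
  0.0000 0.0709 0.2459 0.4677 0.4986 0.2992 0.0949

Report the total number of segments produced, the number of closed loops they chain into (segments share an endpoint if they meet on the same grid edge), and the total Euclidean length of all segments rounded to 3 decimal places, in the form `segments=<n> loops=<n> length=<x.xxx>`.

segments=10 loops=1 length=7.526

cell (0,1): code 0100 → (0.804,2.000)–(1.000,1.799)
cell (0,2): code 1100 → (0.464,3.000)–(0.804,2.000)
cell (0,3): code 1100 → (0.787,4.000)–(0.464,3.000)
cell (0,4): code 1000 → (1.000,4.244)–(0.787,4.000)
cell (1,1): code 0010 → (1.000,1.799)–(1.688,2.000)
cell (1,2): code 0111 → (1.688,2.000)–(2.000,2.111)
cell (1,4): code 1001 → (2.000,4.466)–(1.000,4.244)
cell (2,2): code 0010 → (2.000,2.111)–(2.570,3.000)
cell (2,3): code 0011 → (2.570,3.000)–(2.502,4.000)
cell (2,4): code 0001 → (2.502,4.000)–(2.000,4.466)
total: 10 segments, chained into 1 closed loop(s), length Σ = 7.525960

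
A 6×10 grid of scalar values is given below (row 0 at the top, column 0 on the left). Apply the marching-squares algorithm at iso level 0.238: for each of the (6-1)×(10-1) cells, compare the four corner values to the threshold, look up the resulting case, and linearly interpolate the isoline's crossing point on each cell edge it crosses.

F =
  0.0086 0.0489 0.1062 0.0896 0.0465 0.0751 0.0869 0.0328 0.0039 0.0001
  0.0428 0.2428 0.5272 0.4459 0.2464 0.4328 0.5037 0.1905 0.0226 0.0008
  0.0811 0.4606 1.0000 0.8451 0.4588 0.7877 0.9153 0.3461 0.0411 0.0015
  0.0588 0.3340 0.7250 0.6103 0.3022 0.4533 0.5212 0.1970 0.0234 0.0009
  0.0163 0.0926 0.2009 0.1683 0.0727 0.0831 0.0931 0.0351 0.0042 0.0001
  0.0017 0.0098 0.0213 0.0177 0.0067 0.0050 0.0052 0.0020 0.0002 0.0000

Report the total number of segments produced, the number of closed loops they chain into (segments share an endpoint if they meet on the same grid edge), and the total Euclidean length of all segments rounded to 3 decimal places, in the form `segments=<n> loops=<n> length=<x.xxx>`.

cell (0,0): code 0100 → (0.975,1.000)–(1.000,0.976)
cell (0,1): code 1100 → (0.313,2.000)–(0.975,1.000)
cell (0,2): code 1100 → (0.417,3.000)–(0.313,2.000)
cell (0,3): code 1100 → (0.958,4.000)–(0.417,3.000)
cell (0,4): code 1100 → (0.455,5.000)–(0.958,4.000)
cell (0,5): code 1100 → (0.363,6.000)–(0.455,5.000)
cell (0,6): code 1000 → (1.000,6.848)–(0.363,6.000)
cell (1,0): code 0110 → (1.000,0.976)–(2.000,0.413)
cell (1,6): code 1101 → (1.305,7.000)–(1.000,6.848)
cell (1,7): code 1000 → (2.000,7.354)–(1.305,7.000)
cell (2,0): code 0110 → (2.000,0.413)–(3.000,0.651)
cell (2,6): code 1011 → (3.000,6.874)–(2.725,7.000)
cell (2,7): code 0001 → (2.725,7.000)–(2.000,7.354)
cell (3,0): code 0010 → (3.000,0.651)–(3.398,1.000)
cell (3,1): code 0011 → (3.398,1.000)–(3.929,2.000)
cell (3,2): code 0011 → (3.929,2.000)–(3.842,3.000)
cell (3,3): code 0011 → (3.842,3.000)–(3.280,4.000)
cell (3,4): code 0011 → (3.280,4.000)–(3.582,5.000)
cell (3,5): code 0011 → (3.582,5.000)–(3.662,6.000)
cell (3,6): code 0001 → (3.662,6.000)–(3.000,6.874)
total: 20 segments, chained into 1 closed loop(s), length Σ = 17.922869

segments=20 loops=1 length=17.923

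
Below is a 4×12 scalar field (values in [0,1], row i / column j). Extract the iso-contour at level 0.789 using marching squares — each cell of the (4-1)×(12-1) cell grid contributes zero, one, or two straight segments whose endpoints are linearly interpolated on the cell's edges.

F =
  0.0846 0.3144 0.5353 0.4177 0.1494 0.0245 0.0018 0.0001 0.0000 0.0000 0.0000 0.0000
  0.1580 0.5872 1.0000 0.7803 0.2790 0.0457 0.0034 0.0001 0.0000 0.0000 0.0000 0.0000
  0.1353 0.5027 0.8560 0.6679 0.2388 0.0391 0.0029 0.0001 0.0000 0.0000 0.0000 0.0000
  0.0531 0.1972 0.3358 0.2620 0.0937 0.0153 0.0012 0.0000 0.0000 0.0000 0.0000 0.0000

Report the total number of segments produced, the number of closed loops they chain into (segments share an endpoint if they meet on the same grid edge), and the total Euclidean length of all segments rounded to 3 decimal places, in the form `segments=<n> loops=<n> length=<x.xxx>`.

segments=6 loops=1 length=4.573

cell (0,1): code 0100 → (0.546,2.000)–(1.000,1.489)
cell (0,2): code 1000 → (1.000,2.960)–(0.546,2.000)
cell (1,1): code 0110 → (1.000,1.489)–(2.000,1.810)
cell (1,2): code 1001 → (2.000,2.356)–(1.000,2.960)
cell (2,1): code 0010 → (2.000,1.810)–(2.129,2.000)
cell (2,2): code 0001 → (2.129,2.000)–(2.000,2.356)
total: 6 segments, chained into 1 closed loop(s), length Σ = 4.572797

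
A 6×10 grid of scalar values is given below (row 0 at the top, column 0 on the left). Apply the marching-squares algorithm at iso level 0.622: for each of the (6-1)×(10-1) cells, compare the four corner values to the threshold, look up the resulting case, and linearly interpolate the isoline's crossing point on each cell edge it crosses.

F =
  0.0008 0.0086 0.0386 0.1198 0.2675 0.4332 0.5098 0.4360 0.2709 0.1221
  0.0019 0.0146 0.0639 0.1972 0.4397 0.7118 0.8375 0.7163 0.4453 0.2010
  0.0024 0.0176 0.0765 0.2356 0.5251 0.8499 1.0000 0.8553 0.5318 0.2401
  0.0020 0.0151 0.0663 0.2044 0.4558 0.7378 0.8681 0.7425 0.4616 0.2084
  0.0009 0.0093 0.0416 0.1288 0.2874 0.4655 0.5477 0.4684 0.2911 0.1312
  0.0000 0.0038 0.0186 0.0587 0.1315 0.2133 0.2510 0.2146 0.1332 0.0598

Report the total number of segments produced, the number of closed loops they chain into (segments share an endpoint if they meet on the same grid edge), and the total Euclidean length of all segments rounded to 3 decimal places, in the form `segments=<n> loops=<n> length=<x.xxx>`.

segments=12 loops=1 length=10.583

cell (0,4): code 0100 → (0.678,5.000)–(1.000,4.670)
cell (0,5): code 1100 → (0.342,6.000)–(0.678,5.000)
cell (0,6): code 1100 → (0.664,7.000)–(0.342,6.000)
cell (0,7): code 1000 → (1.000,7.348)–(0.664,7.000)
cell (1,4): code 0110 → (1.000,4.670)–(2.000,4.298)
cell (1,7): code 1001 → (2.000,7.721)–(1.000,7.348)
cell (2,4): code 0110 → (2.000,4.298)–(3.000,4.589)
cell (2,7): code 1001 → (3.000,7.429)–(2.000,7.721)
cell (3,4): code 0010 → (3.000,4.589)–(3.425,5.000)
cell (3,5): code 0011 → (3.425,5.000)–(3.768,6.000)
cell (3,6): code 0011 → (3.768,6.000)–(3.440,7.000)
cell (3,7): code 0001 → (3.440,7.000)–(3.000,7.429)
total: 12 segments, chained into 1 closed loop(s), length Σ = 10.582956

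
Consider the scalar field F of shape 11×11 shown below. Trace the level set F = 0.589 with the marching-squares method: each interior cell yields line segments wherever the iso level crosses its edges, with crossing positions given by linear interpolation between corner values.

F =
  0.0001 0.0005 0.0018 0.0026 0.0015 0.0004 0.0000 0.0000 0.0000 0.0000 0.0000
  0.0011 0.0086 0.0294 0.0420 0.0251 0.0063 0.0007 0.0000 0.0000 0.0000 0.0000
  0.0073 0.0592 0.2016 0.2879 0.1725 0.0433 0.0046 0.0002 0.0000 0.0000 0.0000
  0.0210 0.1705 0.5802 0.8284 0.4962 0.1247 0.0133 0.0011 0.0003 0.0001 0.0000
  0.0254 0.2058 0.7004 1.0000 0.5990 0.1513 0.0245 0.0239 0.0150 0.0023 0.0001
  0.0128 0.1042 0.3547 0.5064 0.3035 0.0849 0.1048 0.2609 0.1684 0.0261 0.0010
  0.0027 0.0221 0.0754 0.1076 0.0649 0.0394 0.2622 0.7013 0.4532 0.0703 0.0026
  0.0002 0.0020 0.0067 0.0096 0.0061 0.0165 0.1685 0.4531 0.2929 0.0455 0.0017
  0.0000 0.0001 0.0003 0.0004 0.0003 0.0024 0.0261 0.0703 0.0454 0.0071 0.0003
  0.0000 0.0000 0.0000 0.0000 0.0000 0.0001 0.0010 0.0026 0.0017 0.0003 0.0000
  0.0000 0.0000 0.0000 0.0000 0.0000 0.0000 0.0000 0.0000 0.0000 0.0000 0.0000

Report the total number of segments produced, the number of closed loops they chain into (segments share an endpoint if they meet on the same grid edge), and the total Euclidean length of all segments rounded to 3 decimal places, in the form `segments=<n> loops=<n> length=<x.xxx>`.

cell (2,2): code 0100 → (2.557,3.000)–(3.000,2.035)
cell (2,3): code 1000 → (3.000,3.721)–(2.557,3.000)
cell (3,1): code 0100 → (3.073,2.000)–(4.000,1.775)
cell (3,2): code 1110 → (3.000,2.035)–(3.073,2.000)
cell (3,3): code 1101 → (3.903,4.000)–(3.000,3.721)
cell (3,4): code 1000 → (4.000,4.022)–(3.903,4.000)
cell (4,1): code 0010 → (4.000,1.775)–(4.322,2.000)
cell (4,2): code 0011 → (4.322,2.000)–(4.833,3.000)
cell (4,3): code 0011 → (4.833,3.000)–(4.034,4.000)
cell (4,4): code 0001 → (4.034,4.000)–(4.000,4.022)
cell (5,6): code 0100 → (5.745,7.000)–(6.000,6.744)
cell (5,7): code 1000 → (6.000,7.453)–(5.745,7.000)
cell (6,6): code 0010 → (6.000,6.744)–(6.452,7.000)
cell (6,7): code 0001 → (6.452,7.000)–(6.000,7.453)
total: 14 segments, chained into 2 closed loop(s), length Σ = 8.863872

segments=14 loops=2 length=8.864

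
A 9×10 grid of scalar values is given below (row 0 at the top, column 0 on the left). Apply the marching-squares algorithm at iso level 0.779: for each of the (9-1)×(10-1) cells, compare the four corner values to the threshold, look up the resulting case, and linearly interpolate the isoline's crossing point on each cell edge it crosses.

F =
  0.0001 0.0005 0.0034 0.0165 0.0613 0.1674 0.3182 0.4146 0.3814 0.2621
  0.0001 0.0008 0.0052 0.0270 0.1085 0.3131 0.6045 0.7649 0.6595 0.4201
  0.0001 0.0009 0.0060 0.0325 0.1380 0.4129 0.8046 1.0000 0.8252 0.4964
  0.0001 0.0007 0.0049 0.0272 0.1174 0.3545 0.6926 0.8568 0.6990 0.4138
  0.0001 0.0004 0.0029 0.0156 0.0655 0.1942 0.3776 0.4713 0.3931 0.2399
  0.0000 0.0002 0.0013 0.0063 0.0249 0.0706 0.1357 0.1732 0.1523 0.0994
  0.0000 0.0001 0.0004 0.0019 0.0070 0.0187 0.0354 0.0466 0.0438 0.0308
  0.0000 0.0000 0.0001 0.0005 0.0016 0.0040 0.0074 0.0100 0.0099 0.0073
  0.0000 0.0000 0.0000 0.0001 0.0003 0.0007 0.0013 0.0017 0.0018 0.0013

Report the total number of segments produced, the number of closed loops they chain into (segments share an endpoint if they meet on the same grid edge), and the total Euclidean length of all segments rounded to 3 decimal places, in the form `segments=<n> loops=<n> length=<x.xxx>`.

segments=10 loops=1 length=6.366

cell (1,5): code 0100 → (1.872,6.000)–(2.000,5.935)
cell (1,6): code 1100 → (1.060,7.000)–(1.872,6.000)
cell (1,7): code 1100 → (1.721,8.000)–(1.060,7.000)
cell (1,8): code 1000 → (2.000,8.141)–(1.721,8.000)
cell (2,5): code 0010 → (2.000,5.935)–(2.229,6.000)
cell (2,6): code 0111 → (2.229,6.000)–(3.000,6.526)
cell (2,7): code 1011 → (3.000,7.493)–(2.366,8.000)
cell (2,8): code 0001 → (2.366,8.000)–(2.000,8.141)
cell (3,6): code 0010 → (3.000,6.526)–(3.202,7.000)
cell (3,7): code 0001 → (3.202,7.000)–(3.000,7.493)
total: 10 segments, chained into 1 closed loop(s), length Σ = 6.366025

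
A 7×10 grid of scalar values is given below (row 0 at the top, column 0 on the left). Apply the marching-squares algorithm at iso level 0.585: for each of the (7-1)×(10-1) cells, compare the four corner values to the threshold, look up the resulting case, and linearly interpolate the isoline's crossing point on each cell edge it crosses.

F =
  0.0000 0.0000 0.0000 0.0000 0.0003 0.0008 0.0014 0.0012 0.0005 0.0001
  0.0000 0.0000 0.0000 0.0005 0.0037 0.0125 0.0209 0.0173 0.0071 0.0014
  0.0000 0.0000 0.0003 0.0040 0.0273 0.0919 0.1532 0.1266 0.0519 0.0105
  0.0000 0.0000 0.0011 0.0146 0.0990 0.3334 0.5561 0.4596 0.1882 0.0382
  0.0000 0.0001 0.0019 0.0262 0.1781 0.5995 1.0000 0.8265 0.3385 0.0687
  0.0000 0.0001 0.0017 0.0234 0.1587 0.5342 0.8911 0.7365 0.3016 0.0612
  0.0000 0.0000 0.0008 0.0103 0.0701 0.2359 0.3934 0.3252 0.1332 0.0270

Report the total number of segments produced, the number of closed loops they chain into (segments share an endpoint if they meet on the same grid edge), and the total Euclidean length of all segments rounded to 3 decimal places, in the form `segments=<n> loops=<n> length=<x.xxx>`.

segments=10 loops=1 length=7.876

cell (3,4): code 0100 → (3.946,5.000)–(4.000,4.966)
cell (3,5): code 1100 → (3.065,6.000)–(3.946,5.000)
cell (3,6): code 1100 → (3.342,7.000)–(3.065,6.000)
cell (3,7): code 1000 → (4.000,7.495)–(3.342,7.000)
cell (4,4): code 0010 → (4.000,4.966)–(4.222,5.000)
cell (4,5): code 0111 → (4.222,5.000)–(5.000,5.142)
cell (4,7): code 1001 → (5.000,7.348)–(4.000,7.495)
cell (5,5): code 0010 → (5.000,5.142)–(5.615,6.000)
cell (5,6): code 0011 → (5.615,6.000)–(5.368,7.000)
cell (5,7): code 0001 → (5.368,7.000)–(5.000,7.348)
total: 10 segments, chained into 1 closed loop(s), length Σ = 7.876438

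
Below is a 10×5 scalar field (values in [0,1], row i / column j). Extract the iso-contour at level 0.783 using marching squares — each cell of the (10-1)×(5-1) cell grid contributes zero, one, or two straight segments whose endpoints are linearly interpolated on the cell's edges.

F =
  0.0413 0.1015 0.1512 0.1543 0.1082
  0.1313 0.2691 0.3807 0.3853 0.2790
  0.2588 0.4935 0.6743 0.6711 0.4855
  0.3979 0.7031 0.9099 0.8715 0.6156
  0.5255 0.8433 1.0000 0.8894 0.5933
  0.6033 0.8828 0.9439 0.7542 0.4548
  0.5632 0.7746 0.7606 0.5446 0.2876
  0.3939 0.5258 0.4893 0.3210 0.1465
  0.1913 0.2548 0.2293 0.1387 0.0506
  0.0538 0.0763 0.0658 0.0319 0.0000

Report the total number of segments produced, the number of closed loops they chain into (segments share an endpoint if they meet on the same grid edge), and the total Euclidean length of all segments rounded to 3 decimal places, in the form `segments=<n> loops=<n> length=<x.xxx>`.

cell (2,1): code 0100 → (2.461,2.000)–(3.000,1.386)
cell (2,2): code 1100 → (2.558,3.000)–(2.461,2.000)
cell (2,3): code 1000 → (3.000,3.346)–(2.558,3.000)
cell (3,0): code 0100 → (3.570,1.000)–(4.000,0.810)
cell (3,1): code 1110 → (3.000,1.386)–(3.570,1.000)
cell (3,3): code 1001 → (4.000,3.359)–(3.000,3.346)
cell (4,0): code 0110 → (4.000,0.810)–(5.000,0.643)
cell (4,2): code 1011 → (5.000,2.848)–(4.787,3.000)
cell (4,3): code 0001 → (4.787,3.000)–(4.000,3.359)
cell (5,0): code 0010 → (5.000,0.643)–(5.922,1.000)
cell (5,1): code 0011 → (5.922,1.000)–(5.878,2.000)
cell (5,2): code 0001 → (5.878,2.000)–(5.000,2.848)
total: 12 segments, chained into 1 closed loop(s), length Σ = 9.892130

segments=12 loops=1 length=9.892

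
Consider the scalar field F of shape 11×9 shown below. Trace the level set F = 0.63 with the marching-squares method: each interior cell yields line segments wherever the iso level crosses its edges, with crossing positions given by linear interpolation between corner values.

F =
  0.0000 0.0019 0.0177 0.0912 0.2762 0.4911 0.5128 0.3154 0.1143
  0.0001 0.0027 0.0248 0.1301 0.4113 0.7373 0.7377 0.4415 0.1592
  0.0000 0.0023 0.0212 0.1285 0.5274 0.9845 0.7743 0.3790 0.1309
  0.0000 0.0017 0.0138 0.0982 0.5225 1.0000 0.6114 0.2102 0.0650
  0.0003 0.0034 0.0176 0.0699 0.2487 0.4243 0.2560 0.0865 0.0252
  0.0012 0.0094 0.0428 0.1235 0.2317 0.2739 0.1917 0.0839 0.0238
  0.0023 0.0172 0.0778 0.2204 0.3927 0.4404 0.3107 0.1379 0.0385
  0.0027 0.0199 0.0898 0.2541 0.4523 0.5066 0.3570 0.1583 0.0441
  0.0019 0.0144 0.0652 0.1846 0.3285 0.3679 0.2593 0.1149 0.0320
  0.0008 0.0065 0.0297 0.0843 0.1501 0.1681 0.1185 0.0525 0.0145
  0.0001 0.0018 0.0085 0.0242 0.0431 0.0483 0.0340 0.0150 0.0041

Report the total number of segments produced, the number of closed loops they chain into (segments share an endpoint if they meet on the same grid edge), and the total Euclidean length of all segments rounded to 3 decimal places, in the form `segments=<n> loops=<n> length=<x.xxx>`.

segments=10 loops=1 length=8.481

cell (0,4): code 0100 → (0.564,5.000)–(1.000,4.671)
cell (0,5): code 1100 → (0.521,6.000)–(0.564,5.000)
cell (0,6): code 1000 → (1.000,6.364)–(0.521,6.000)
cell (1,4): code 0110 → (1.000,4.671)–(2.000,4.224)
cell (1,6): code 1001 → (2.000,6.365)–(1.000,6.364)
cell (2,4): code 0110 → (2.000,4.224)–(3.000,4.225)
cell (2,5): code 1011 → (3.000,5.952)–(2.886,6.000)
cell (2,6): code 0001 → (2.886,6.000)–(2.000,6.365)
cell (3,4): code 0010 → (3.000,4.225)–(3.643,5.000)
cell (3,5): code 0001 → (3.643,5.000)–(3.000,5.952)
total: 10 segments, chained into 1 closed loop(s), length Σ = 8.480824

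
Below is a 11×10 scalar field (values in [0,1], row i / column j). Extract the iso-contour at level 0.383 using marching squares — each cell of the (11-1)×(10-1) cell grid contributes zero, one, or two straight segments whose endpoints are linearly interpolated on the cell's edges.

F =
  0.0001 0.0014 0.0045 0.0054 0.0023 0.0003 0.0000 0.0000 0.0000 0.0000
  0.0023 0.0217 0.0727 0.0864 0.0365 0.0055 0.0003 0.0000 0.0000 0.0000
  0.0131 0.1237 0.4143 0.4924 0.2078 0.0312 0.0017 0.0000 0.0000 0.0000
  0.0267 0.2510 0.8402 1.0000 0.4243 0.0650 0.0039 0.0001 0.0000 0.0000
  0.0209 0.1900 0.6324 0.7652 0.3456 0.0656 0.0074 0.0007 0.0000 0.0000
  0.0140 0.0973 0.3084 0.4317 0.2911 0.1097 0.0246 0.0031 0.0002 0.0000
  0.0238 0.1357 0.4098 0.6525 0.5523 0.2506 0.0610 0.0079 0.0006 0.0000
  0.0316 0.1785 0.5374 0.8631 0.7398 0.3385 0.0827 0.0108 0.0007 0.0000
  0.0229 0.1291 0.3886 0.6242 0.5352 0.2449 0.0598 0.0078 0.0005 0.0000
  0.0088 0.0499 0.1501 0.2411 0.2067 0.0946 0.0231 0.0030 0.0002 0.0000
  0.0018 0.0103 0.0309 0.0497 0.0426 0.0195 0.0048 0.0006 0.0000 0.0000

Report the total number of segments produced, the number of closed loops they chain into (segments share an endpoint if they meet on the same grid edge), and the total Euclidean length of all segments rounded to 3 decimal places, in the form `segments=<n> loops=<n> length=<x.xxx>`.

segments=24 loops=1 length=18.861

cell (1,1): code 0100 → (1.908,2.000)–(2.000,1.892)
cell (1,2): code 1100 → (1.731,3.000)–(1.908,2.000)
cell (1,3): code 1000 → (2.000,3.384)–(1.731,3.000)
cell (2,1): code 0110 → (2.000,1.892)–(3.000,1.224)
cell (2,3): code 1101 → (2.809,4.000)–(2.000,3.384)
cell (2,4): code 1000 → (3.000,4.115)–(2.809,4.000)
cell (3,1): code 0110 → (3.000,1.224)–(4.000,1.436)
cell (3,3): code 1011 → (4.000,3.911)–(3.525,4.000)
cell (3,4): code 0001 → (3.525,4.000)–(3.000,4.115)
cell (4,1): code 0010 → (4.000,1.436)–(4.770,2.000)
cell (4,2): code 0111 → (4.770,2.000)–(5.000,2.605)
cell (4,3): code 1001 → (5.000,3.346)–(4.000,3.911)
cell (5,1): code 0100 → (5.736,2.000)–(6.000,1.902)
cell (5,2): code 1110 → (5.000,2.605)–(5.736,2.000)
cell (5,3): code 1101 → (5.352,4.000)–(5.000,3.346)
cell (5,4): code 1000 → (6.000,4.561)–(5.352,4.000)
cell (6,1): code 0110 → (6.000,1.902)–(7.000,1.570)
cell (6,4): code 1001 → (7.000,4.889)–(6.000,4.561)
cell (7,1): code 0110 → (7.000,1.570)–(8.000,1.978)
cell (7,4): code 1001 → (8.000,4.524)–(7.000,4.889)
cell (8,1): code 0010 → (8.000,1.978)–(8.023,2.000)
cell (8,2): code 0011 → (8.023,2.000)–(8.630,3.000)
cell (8,3): code 0011 → (8.630,3.000)–(8.463,4.000)
cell (8,4): code 0001 → (8.463,4.000)–(8.000,4.524)
total: 24 segments, chained into 1 closed loop(s), length Σ = 18.861113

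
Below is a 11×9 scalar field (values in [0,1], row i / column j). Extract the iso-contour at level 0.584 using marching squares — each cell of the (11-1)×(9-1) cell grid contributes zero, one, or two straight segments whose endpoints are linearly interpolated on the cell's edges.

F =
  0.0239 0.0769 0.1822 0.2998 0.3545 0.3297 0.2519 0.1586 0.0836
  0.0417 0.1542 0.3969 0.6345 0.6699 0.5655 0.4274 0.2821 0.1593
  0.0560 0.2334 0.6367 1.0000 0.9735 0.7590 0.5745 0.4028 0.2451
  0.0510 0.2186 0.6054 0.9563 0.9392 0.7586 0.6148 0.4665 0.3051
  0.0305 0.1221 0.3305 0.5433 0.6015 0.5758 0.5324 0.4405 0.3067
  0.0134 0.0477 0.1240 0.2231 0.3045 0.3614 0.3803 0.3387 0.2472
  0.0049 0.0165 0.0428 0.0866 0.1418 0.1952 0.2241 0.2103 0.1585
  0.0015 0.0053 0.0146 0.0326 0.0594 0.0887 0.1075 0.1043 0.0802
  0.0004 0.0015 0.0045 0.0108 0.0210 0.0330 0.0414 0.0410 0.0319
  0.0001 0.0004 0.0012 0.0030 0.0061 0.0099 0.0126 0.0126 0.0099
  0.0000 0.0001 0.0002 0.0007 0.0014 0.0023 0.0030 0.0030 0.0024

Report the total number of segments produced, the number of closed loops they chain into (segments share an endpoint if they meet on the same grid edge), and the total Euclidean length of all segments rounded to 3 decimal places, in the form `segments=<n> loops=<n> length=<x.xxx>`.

segments=18 loops=1 length=12.041

cell (0,2): code 0100 → (0.849,3.000)–(1.000,2.787)
cell (0,3): code 1100 → (0.728,4.000)–(0.849,3.000)
cell (0,4): code 1000 → (1.000,4.823)–(0.728,4.000)
cell (1,1): code 0100 → (1.780,2.000)–(2.000,1.869)
cell (1,2): code 1110 → (1.000,2.787)–(1.780,2.000)
cell (1,4): code 1101 → (1.096,5.000)–(1.000,4.823)
cell (1,5): code 1000 → (2.000,5.949)–(1.096,5.000)
cell (2,1): code 0110 → (2.000,1.869)–(3.000,1.945)
cell (2,5): code 1101 → (2.236,6.000)–(2.000,5.949)
cell (2,6): code 1000 → (3.000,6.208)–(2.236,6.000)
cell (3,1): code 0010 → (3.000,1.945)–(3.078,2.000)
cell (3,2): code 0011 → (3.078,2.000)–(3.901,3.000)
cell (3,3): code 0111 → (3.901,3.000)–(4.000,3.699)
cell (3,4): code 1011 → (4.000,4.681)–(3.955,5.000)
cell (3,5): code 0011 → (3.955,5.000)–(3.374,6.000)
cell (3,6): code 0001 → (3.374,6.000)–(3.000,6.208)
cell (4,3): code 0010 → (4.000,3.699)–(4.059,4.000)
cell (4,4): code 0001 → (4.059,4.000)–(4.000,4.681)
total: 18 segments, chained into 1 closed loop(s), length Σ = 12.040586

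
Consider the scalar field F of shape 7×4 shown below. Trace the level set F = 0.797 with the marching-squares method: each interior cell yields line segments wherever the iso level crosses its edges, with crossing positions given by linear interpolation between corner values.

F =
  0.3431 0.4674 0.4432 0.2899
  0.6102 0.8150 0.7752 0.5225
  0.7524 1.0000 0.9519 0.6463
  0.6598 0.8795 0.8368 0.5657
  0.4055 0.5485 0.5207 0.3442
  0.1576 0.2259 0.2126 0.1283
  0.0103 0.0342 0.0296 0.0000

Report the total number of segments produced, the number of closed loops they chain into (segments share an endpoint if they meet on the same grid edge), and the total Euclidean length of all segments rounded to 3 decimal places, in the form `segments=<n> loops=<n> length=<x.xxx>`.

segments=10 loops=1 length=7.179

cell (0,0): code 0100 → (0.948,1.000)–(1.000,0.912)
cell (0,1): code 1000 → (1.000,1.452)–(0.948,1.000)
cell (1,0): code 0110 → (1.000,0.912)–(2.000,0.180)
cell (1,1): code 1101 → (1.123,2.000)–(1.000,1.452)
cell (1,2): code 1000 → (2.000,2.507)–(1.123,2.000)
cell (2,0): code 0110 → (2.000,0.180)–(3.000,0.624)
cell (2,2): code 1001 → (3.000,2.147)–(2.000,2.507)
cell (3,0): code 0010 → (3.000,0.624)–(3.249,1.000)
cell (3,1): code 0011 → (3.249,1.000)–(3.126,2.000)
cell (3,2): code 0001 → (3.126,2.000)–(3.000,2.147)
total: 10 segments, chained into 1 closed loop(s), length Σ = 7.179394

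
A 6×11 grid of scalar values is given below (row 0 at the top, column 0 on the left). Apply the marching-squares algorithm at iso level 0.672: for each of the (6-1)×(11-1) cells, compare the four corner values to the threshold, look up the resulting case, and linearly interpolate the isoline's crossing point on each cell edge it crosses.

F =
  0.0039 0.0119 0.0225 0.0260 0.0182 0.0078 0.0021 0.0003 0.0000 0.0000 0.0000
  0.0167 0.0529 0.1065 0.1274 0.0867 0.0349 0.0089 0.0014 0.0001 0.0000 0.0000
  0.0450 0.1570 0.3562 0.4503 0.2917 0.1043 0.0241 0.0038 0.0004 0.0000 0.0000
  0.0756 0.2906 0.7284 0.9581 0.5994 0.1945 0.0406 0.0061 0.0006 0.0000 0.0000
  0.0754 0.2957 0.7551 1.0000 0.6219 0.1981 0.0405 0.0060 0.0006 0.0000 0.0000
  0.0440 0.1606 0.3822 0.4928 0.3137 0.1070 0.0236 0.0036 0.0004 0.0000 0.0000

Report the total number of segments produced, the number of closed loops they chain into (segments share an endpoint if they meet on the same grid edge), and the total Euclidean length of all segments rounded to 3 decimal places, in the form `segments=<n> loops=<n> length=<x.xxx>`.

segments=8 loops=1 length=6.716

cell (2,1): code 0100 → (2.848,2.000)–(3.000,1.871)
cell (2,2): code 1100 → (2.437,3.000)–(2.848,2.000)
cell (2,3): code 1000 → (3.000,3.798)–(2.437,3.000)
cell (3,1): code 0110 → (3.000,1.871)–(4.000,1.819)
cell (3,3): code 1001 → (4.000,3.867)–(3.000,3.798)
cell (4,1): code 0010 → (4.000,1.819)–(4.223,2.000)
cell (4,2): code 0011 → (4.223,2.000)–(4.647,3.000)
cell (4,3): code 0001 → (4.647,3.000)–(4.000,3.867)
total: 8 segments, chained into 1 closed loop(s), length Σ = 6.715860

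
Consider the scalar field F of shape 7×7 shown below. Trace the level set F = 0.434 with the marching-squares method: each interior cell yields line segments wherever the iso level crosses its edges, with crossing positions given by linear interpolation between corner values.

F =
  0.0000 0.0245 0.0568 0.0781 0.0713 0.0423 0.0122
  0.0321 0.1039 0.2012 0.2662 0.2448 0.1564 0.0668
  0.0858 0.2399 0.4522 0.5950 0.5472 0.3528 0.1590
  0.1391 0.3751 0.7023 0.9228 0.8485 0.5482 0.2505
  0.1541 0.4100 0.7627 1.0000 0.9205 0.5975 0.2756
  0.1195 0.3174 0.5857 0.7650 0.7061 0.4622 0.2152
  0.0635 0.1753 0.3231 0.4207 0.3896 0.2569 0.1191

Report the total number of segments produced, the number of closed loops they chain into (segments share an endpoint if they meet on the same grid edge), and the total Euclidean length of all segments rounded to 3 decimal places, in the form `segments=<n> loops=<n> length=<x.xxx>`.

cell (1,1): code 0100 → (1.927,2.000)–(2.000,1.914)
cell (1,2): code 1100 → (1.510,3.000)–(1.927,2.000)
cell (1,3): code 1100 → (1.626,4.000)–(1.510,3.000)
cell (1,4): code 1000 → (2.000,4.582)–(1.626,4.000)
cell (2,1): code 0110 → (2.000,1.914)–(3.000,1.180)
cell (2,4): code 1101 → (2.416,5.000)–(2.000,4.582)
cell (2,5): code 1000 → (3.000,5.384)–(2.416,5.000)
cell (3,1): code 0110 → (3.000,1.180)–(4.000,1.068)
cell (3,5): code 1001 → (4.000,5.508)–(3.000,5.384)
cell (4,1): code 0110 → (4.000,1.068)–(5.000,1.435)
cell (4,5): code 1001 → (5.000,5.114)–(4.000,5.508)
cell (5,1): code 0010 → (5.000,1.435)–(5.578,2.000)
cell (5,2): code 0011 → (5.578,2.000)–(5.961,3.000)
cell (5,3): code 0011 → (5.961,3.000)–(5.860,4.000)
cell (5,4): code 0011 → (5.860,4.000)–(5.137,5.000)
cell (5,5): code 0001 → (5.137,5.000)–(5.000,5.114)
total: 16 segments, chained into 1 closed loop(s), length Σ = 13.874118

segments=16 loops=1 length=13.874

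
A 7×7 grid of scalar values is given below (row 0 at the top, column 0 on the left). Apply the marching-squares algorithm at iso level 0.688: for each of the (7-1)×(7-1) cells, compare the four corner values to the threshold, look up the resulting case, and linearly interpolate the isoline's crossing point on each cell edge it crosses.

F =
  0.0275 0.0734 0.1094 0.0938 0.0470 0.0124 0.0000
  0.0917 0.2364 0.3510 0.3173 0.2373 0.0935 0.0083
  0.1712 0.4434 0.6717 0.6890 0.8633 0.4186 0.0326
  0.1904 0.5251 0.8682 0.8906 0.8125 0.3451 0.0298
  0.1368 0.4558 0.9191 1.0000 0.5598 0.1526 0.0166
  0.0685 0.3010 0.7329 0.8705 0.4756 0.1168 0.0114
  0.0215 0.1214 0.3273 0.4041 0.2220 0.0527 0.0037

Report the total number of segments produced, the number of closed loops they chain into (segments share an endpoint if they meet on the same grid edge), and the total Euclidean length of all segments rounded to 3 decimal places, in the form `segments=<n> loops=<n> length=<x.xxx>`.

cell (1,2): code 0100 → (1.997,3.000)–(2.000,2.942)
cell (1,3): code 1100 → (1.720,4.000)–(1.997,3.000)
cell (1,4): code 1000 → (2.000,4.394)–(1.720,4.000)
cell (2,1): code 0100 → (2.083,2.000)–(3.000,1.475)
cell (2,2): code 1110 → (2.000,2.942)–(2.083,2.000)
cell (2,4): code 1001 → (3.000,4.266)–(2.000,4.394)
cell (3,1): code 0110 → (3.000,1.475)–(4.000,1.501)
cell (3,3): code 1011 → (4.000,3.709)–(3.493,4.000)
cell (3,4): code 0001 → (3.493,4.000)–(3.000,4.266)
cell (4,1): code 0110 → (4.000,1.501)–(5.000,1.896)
cell (4,3): code 1001 → (5.000,3.462)–(4.000,3.709)
cell (5,1): code 0010 → (5.000,1.896)–(5.111,2.000)
cell (5,2): code 0011 → (5.111,2.000)–(5.391,3.000)
cell (5,3): code 0001 → (5.391,3.000)–(5.000,3.462)
total: 14 segments, chained into 1 closed loop(s), length Σ = 10.636449

segments=14 loops=1 length=10.636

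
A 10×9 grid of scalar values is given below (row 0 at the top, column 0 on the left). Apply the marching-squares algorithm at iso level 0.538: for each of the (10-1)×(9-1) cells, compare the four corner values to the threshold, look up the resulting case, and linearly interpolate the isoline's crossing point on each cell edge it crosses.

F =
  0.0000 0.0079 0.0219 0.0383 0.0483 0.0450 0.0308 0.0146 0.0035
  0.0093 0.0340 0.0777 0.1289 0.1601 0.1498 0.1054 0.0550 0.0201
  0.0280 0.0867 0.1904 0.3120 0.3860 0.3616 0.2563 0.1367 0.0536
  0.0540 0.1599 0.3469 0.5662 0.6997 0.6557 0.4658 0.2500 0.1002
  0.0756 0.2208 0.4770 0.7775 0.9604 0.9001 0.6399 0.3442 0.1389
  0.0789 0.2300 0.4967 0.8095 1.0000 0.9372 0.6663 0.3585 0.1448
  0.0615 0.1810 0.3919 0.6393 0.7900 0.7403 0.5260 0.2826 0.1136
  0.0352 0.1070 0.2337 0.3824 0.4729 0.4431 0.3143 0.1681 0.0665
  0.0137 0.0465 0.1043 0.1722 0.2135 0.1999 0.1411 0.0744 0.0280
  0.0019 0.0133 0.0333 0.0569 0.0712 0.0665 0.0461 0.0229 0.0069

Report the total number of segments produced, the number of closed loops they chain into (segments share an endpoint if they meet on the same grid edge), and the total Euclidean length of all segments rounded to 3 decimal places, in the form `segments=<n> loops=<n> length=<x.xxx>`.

cell (2,2): code 0100 → (2.889,3.000)–(3.000,2.871)
cell (2,3): code 1100 → (2.485,4.000)–(2.889,3.000)
cell (2,4): code 1100 → (2.600,5.000)–(2.485,4.000)
cell (2,5): code 1000 → (3.000,5.620)–(2.600,5.000)
cell (3,2): code 0110 → (3.000,2.871)–(4.000,2.203)
cell (3,5): code 1101 → (3.415,6.000)–(3.000,5.620)
cell (3,6): code 1000 → (4.000,6.345)–(3.415,6.000)
cell (4,2): code 0110 → (4.000,2.203)–(5.000,2.132)
cell (4,6): code 1001 → (5.000,6.417)–(4.000,6.345)
cell (5,2): code 0110 → (5.000,2.132)–(6.000,2.591)
cell (5,5): code 1011 → (6.000,5.944)–(5.914,6.000)
cell (5,6): code 0001 → (5.914,6.000)–(5.000,6.417)
cell (6,2): code 0010 → (6.000,2.591)–(6.394,3.000)
cell (6,3): code 0011 → (6.394,3.000)–(6.795,4.000)
cell (6,4): code 0011 → (6.795,4.000)–(6.681,5.000)
cell (6,5): code 0001 → (6.681,5.000)–(6.000,5.944)
total: 16 segments, chained into 1 closed loop(s), length Σ = 13.465963

segments=16 loops=1 length=13.466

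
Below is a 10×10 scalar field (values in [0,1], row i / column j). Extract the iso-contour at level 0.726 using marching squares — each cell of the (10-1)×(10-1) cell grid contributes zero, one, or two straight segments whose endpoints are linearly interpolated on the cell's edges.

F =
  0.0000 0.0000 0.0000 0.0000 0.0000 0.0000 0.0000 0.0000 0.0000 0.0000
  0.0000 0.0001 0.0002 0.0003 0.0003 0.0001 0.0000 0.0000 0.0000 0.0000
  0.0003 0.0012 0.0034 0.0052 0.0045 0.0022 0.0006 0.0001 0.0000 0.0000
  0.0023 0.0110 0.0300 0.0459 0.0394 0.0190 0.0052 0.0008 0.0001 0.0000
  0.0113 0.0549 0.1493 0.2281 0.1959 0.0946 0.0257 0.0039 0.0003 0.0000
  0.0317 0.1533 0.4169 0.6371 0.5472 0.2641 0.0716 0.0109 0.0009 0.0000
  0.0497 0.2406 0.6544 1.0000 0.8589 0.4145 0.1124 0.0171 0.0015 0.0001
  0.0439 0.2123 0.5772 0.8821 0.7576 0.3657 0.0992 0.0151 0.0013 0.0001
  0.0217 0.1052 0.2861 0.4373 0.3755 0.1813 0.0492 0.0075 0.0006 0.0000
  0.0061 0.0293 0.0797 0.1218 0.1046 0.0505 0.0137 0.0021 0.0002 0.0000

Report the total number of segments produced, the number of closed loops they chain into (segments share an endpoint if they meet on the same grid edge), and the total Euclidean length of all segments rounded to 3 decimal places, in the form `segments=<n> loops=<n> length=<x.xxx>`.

cell (5,2): code 0100 → (5.245,3.000)–(6.000,2.207)
cell (5,3): code 1100 → (5.574,4.000)–(5.245,3.000)
cell (5,4): code 1000 → (6.000,4.299)–(5.574,4.000)
cell (6,2): code 0110 → (6.000,2.207)–(7.000,2.488)
cell (6,4): code 1001 → (7.000,4.081)–(6.000,4.299)
cell (7,2): code 0010 → (7.000,2.488)–(7.351,3.000)
cell (7,3): code 0011 → (7.351,3.000)–(7.083,4.000)
cell (7,4): code 0001 → (7.083,4.000)–(7.000,4.081)
total: 8 segments, chained into 1 closed loop(s), length Σ = 6.502070

segments=8 loops=1 length=6.502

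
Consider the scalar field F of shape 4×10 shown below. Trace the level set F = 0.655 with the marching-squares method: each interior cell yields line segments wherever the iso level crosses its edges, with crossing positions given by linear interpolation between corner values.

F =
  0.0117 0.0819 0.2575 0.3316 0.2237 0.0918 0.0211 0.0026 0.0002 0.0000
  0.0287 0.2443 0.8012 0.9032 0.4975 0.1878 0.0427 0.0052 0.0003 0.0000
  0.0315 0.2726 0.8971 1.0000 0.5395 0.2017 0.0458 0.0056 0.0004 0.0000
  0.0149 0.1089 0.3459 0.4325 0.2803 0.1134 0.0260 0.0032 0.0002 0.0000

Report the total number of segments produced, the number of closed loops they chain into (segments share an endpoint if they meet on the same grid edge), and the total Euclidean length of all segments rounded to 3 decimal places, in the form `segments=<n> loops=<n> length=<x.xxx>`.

cell (0,1): code 0100 → (0.731,2.000)–(1.000,1.737)
cell (0,2): code 1100 → (0.566,3.000)–(0.731,2.000)
cell (0,3): code 1000 → (1.000,3.612)–(0.566,3.000)
cell (1,1): code 0110 → (1.000,1.737)–(2.000,1.612)
cell (1,3): code 1001 → (2.000,3.749)–(1.000,3.612)
cell (2,1): code 0010 → (2.000,1.612)–(2.439,2.000)
cell (2,2): code 0011 → (2.439,2.000)–(2.608,3.000)
cell (2,3): code 0001 → (2.608,3.000)–(2.000,3.749)
total: 8 segments, chained into 1 closed loop(s), length Σ = 6.721563

segments=8 loops=1 length=6.722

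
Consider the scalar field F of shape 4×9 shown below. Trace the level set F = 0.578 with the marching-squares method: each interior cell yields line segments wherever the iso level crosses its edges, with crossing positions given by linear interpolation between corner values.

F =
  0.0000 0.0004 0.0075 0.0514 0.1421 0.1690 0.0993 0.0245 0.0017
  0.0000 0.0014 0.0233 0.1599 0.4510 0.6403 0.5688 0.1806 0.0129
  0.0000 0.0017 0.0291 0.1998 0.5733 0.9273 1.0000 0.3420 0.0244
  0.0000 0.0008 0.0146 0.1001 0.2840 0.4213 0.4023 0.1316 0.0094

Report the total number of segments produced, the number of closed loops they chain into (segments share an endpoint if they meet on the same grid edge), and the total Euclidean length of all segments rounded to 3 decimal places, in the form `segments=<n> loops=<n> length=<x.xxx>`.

segments=8 loops=1 length=6.892

cell (0,4): code 0100 → (0.868,5.000)–(1.000,4.671)
cell (0,5): code 1000 → (1.000,5.871)–(0.868,5.000)
cell (1,4): code 0110 → (1.000,4.671)–(2.000,4.013)
cell (1,5): code 1101 → (1.021,6.000)–(1.000,5.871)
cell (1,6): code 1000 → (2.000,6.641)–(1.021,6.000)
cell (2,4): code 0010 → (2.000,4.013)–(2.690,5.000)
cell (2,5): code 0011 → (2.690,5.000)–(2.706,6.000)
cell (2,6): code 0001 → (2.706,6.000)–(2.000,6.641)
total: 8 segments, chained into 1 closed loop(s), length Σ = 6.891513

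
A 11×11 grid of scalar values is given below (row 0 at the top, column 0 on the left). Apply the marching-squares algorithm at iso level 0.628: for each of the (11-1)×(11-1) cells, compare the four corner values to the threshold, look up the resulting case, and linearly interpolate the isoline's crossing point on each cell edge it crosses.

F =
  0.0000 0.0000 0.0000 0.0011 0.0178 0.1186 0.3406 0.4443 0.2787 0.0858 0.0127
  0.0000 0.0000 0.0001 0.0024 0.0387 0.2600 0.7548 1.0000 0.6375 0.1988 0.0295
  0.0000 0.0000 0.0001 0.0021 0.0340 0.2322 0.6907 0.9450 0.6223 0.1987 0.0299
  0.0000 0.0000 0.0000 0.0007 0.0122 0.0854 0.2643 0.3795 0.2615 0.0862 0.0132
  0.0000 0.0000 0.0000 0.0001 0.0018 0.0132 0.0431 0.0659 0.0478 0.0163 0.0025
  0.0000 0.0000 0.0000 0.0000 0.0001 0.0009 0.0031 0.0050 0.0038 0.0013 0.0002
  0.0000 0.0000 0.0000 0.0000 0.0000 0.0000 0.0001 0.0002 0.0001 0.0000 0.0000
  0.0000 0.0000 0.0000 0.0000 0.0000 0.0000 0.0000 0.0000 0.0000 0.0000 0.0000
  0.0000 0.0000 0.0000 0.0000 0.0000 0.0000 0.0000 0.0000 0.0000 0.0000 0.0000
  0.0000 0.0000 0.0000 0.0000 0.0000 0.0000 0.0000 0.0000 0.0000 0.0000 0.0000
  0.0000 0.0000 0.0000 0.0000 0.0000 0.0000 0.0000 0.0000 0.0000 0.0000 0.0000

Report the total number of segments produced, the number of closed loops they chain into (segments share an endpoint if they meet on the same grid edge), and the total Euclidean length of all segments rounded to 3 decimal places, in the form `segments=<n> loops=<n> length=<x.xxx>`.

cell (0,5): code 0100 → (0.694,6.000)–(1.000,5.744)
cell (0,6): code 1100 → (0.331,7.000)–(0.694,6.000)
cell (0,7): code 1100 → (0.974,8.000)–(0.331,7.000)
cell (0,8): code 1000 → (1.000,8.022)–(0.974,8.000)
cell (1,5): code 0110 → (1.000,5.744)–(2.000,5.863)
cell (1,7): code 1011 → (2.000,7.982)–(1.625,8.000)
cell (1,8): code 0001 → (1.625,8.000)–(1.000,8.022)
cell (2,5): code 0010 → (2.000,5.863)–(2.147,6.000)
cell (2,6): code 0011 → (2.147,6.000)–(2.561,7.000)
cell (2,7): code 0001 → (2.561,7.000)–(2.000,7.982)
total: 10 segments, chained into 1 closed loop(s), length Σ = 7.108111

segments=10 loops=1 length=7.108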